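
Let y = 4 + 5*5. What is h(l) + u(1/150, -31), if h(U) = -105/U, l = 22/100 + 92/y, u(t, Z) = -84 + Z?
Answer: -717935/4919 ≈ -145.95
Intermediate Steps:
y = 29 (y = 4 + 25 = 29)
l = 4919/1450 (l = 22/100 + 92/29 = 22*(1/100) + 92*(1/29) = 11/50 + 92/29 = 4919/1450 ≈ 3.3924)
h(l) + u(1/150, -31) = -105/4919/1450 + (-84 - 31) = -105*1450/4919 - 115 = -152250/4919 - 115 = -717935/4919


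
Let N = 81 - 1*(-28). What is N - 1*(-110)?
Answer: 219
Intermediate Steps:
N = 109 (N = 81 + 28 = 109)
N - 1*(-110) = 109 - 1*(-110) = 109 + 110 = 219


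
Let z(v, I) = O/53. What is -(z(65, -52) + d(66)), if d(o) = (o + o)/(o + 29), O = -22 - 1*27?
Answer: -2341/5035 ≈ -0.46495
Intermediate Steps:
O = -49 (O = -22 - 27 = -49)
z(v, I) = -49/53
d(o) = 2*o/(29 + o) (d(o) = (2*o)/(29 + o) = 2*o/(29 + o))
-(z(65, -52) + d(66)) = -(-49/53 + 2*66/(29 + 66)) = -(-49/53 + 2*66/95) = -(-49/53 + 2*66*(1/95)) = -(-49/53 + 132/95) = -1*2341/5035 = -2341/5035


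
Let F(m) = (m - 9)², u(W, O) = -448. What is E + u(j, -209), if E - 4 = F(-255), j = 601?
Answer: 69252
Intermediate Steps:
F(m) = (-9 + m)²
E = 69700 (E = 4 + (-9 - 255)² = 4 + (-264)² = 4 + 69696 = 69700)
E + u(j, -209) = 69700 - 448 = 69252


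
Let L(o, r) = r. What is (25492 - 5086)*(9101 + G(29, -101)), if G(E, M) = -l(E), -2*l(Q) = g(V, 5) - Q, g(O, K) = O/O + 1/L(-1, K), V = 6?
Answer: 927156813/5 ≈ 1.8543e+8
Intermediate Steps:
g(O, K) = 1 + 1/K (g(O, K) = O/O + 1/K = 1 + 1/K)
l(Q) = -⅗ + Q/2 (l(Q) = -((1 + 5)/5 - Q)/2 = -((⅕)*6 - Q)/2 = -(6/5 - Q)/2 = -⅗ + Q/2)
G(E, M) = ⅗ - E/2 (G(E, M) = -(-⅗ + E/2) = ⅗ - E/2)
(25492 - 5086)*(9101 + G(29, -101)) = (25492 - 5086)*(9101 + (⅗ - ½*29)) = 20406*(9101 + (⅗ - 29/2)) = 20406*(9101 - 139/10) = 20406*(90871/10) = 927156813/5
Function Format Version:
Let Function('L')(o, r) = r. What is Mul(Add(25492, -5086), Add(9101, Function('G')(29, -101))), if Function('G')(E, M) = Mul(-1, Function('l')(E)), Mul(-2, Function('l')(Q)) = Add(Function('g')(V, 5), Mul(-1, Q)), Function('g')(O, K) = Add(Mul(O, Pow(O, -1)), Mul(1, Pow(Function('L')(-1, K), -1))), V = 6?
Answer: Rational(927156813, 5) ≈ 1.8543e+8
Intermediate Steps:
Function('g')(O, K) = Add(1, Pow(K, -1)) (Function('g')(O, K) = Add(Mul(O, Pow(O, -1)), Mul(1, Pow(K, -1))) = Add(1, Pow(K, -1)))
Function('l')(Q) = Add(Rational(-3, 5), Mul(Rational(1, 2), Q)) (Function('l')(Q) = Mul(Rational(-1, 2), Add(Mul(Pow(5, -1), Add(1, 5)), Mul(-1, Q))) = Mul(Rational(-1, 2), Add(Mul(Rational(1, 5), 6), Mul(-1, Q))) = Mul(Rational(-1, 2), Add(Rational(6, 5), Mul(-1, Q))) = Add(Rational(-3, 5), Mul(Rational(1, 2), Q)))
Function('G')(E, M) = Add(Rational(3, 5), Mul(Rational(-1, 2), E)) (Function('G')(E, M) = Mul(-1, Add(Rational(-3, 5), Mul(Rational(1, 2), E))) = Add(Rational(3, 5), Mul(Rational(-1, 2), E)))
Mul(Add(25492, -5086), Add(9101, Function('G')(29, -101))) = Mul(Add(25492, -5086), Add(9101, Add(Rational(3, 5), Mul(Rational(-1, 2), 29)))) = Mul(20406, Add(9101, Add(Rational(3, 5), Rational(-29, 2)))) = Mul(20406, Add(9101, Rational(-139, 10))) = Mul(20406, Rational(90871, 10)) = Rational(927156813, 5)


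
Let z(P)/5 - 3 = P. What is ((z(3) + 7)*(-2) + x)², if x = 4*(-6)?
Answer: 9604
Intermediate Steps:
z(P) = 15 + 5*P
x = -24
((z(3) + 7)*(-2) + x)² = (((15 + 5*3) + 7)*(-2) - 24)² = (((15 + 15) + 7)*(-2) - 24)² = ((30 + 7)*(-2) - 24)² = (37*(-2) - 24)² = (-74 - 24)² = (-98)² = 9604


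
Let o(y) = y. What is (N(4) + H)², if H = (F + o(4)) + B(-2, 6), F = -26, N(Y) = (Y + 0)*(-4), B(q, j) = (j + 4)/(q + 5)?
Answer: 10816/9 ≈ 1201.8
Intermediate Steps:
B(q, j) = (4 + j)/(5 + q)
N(Y) = -4*Y (N(Y) = Y*(-4) = -4*Y)
H = -56/3 (H = (-26 + 4) + (4 + 6)/(5 - 2) = -22 + 10/3 = -56/3 ≈ -18.667)
(N(4) + H)² = (-4*4 - 56/3)² = (-16 - 56/3)² = (-104/3)² = 10816/9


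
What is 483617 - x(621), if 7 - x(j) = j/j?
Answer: 483611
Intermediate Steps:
x(j) = 6 (x(j) = 7 - j/j = 7 - 1*1 = 7 - 1 = 6)
483617 - x(621) = 483617 - 1*6 = 483617 - 6 = 483611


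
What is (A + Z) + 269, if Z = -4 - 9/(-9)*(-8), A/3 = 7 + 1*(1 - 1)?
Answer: 278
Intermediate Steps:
A = 21 (A = 3*(7 + 1*(1 - 1)) = 3*(7 + 1*0) = 3*(7 + 0) = 3*7 = 21)
Z = -12 (Z = -4 - 9*(-⅑)*(-8) = -4 + 1*(-8) = -4 - 8 = -12)
(A + Z) + 269 = (21 - 12) + 269 = 9 + 269 = 278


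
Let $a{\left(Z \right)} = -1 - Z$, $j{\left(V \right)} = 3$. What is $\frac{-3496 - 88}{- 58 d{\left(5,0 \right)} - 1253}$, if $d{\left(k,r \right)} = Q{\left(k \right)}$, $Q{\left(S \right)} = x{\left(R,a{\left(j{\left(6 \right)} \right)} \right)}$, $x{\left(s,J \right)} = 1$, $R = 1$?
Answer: $\frac{3584}{1311} \approx 2.7338$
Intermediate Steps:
$Q{\left(S \right)} = 1$
$d{\left(k,r \right)} = 1$
$\frac{-3496 - 88}{- 58 d{\left(5,0 \right)} - 1253} = \frac{-3496 - 88}{\left(-58\right) 1 - 1253} = - \frac{3584}{-58 - 1253} = - \frac{3584}{-1311} = \left(-3584\right) \left(- \frac{1}{1311}\right) = \frac{3584}{1311}$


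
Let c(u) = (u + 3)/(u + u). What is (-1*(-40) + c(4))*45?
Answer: 14715/8 ≈ 1839.4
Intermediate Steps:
c(u) = (3 + u)/(2*u) (c(u) = (3 + u)/((2*u)) = (3 + u)*(1/(2*u)) = (3 + u)/(2*u))
(-1*(-40) + c(4))*45 = (-1*(-40) + (½)*(3 + 4)/4)*45 = (40 + (½)*(¼)*7)*45 = (40 + 7/8)*45 = (327/8)*45 = 14715/8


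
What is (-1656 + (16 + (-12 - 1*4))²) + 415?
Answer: -1241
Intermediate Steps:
(-1656 + (16 + (-12 - 1*4))²) + 415 = (-1656 + (16 + (-12 - 4))²) + 415 = (-1656 + (16 - 16)²) + 415 = (-1656 + 0²) + 415 = (-1656 + 0) + 415 = -1656 + 415 = -1241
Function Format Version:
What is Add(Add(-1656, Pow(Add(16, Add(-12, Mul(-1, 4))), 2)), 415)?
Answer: -1241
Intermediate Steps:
Add(Add(-1656, Pow(Add(16, Add(-12, Mul(-1, 4))), 2)), 415) = Add(Add(-1656, Pow(Add(16, Add(-12, -4)), 2)), 415) = Add(Add(-1656, Pow(Add(16, -16), 2)), 415) = Add(Add(-1656, Pow(0, 2)), 415) = Add(Add(-1656, 0), 415) = Add(-1656, 415) = -1241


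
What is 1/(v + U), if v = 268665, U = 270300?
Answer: 1/538965 ≈ 1.8554e-6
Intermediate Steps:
1/(v + U) = 1/(268665 + 270300) = 1/538965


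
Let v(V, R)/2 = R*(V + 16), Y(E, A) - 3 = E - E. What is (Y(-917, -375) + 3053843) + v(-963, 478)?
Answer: 2148514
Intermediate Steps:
Y(E, A) = 3 (Y(E, A) = 3 + (E - E) = 3 + 0 = 3)
v(V, R) = 2*R*(16 + V) (v(V, R) = 2*(R*(V + 16)) = 2*(R*(16 + V)) = 2*R*(16 + V))
(Y(-917, -375) + 3053843) + v(-963, 478) = (3 + 3053843) + 2*478*(16 - 963) = 3053846 + 2*478*(-947) = 3053846 - 905332 = 2148514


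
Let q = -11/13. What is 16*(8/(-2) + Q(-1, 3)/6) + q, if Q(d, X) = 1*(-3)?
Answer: -947/13 ≈ -72.846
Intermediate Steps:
Q(d, X) = -3
q = -11/13 (q = -11*1/13 = -11/13 ≈ -0.84615)
16*(8/(-2) + Q(-1, 3)/6) + q = 16*(8/(-2) - 3/6) - 11/13 = 16*(8*(-½) - 3*⅙) - 11/13 = 16*(-4 - ½) - 11/13 = 16*(-9/2) - 11/13 = -72 - 11/13 = -947/13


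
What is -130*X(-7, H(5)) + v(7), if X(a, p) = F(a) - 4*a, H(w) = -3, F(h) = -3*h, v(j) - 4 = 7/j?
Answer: -6365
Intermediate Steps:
v(j) = 4 + 7/j
X(a, p) = -7*a (X(a, p) = -3*a - 4*a = -7*a)
-130*X(-7, H(5)) + v(7) = -(-910)*(-7) + (4 + 7/7) = -130*49 + (4 + 7*(1/7)) = -6370 + (4 + 1) = -6370 + 5 = -6365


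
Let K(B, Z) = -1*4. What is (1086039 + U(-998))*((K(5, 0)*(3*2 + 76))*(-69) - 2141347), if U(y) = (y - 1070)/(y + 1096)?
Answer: -112747158123055/49 ≈ -2.3010e+12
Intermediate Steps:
U(y) = (-1070 + y)/(1096 + y)
K(B, Z) = -4
(1086039 + U(-998))*((K(5, 0)*(3*2 + 76))*(-69) - 2141347) = (1086039 + (-1070 - 998)/(1096 - 998))*(-4*(3*2 + 76)*(-69) - 2141347) = (1086039 - 2068/98)*(-4*(6 + 76)*(-69) - 2141347) = (1086039 + (1/98)*(-2068))*(-4*82*(-69) - 2141347) = (1086039 - 1034/49)*(-328*(-69) - 2141347) = 53214877*(22632 - 2141347)/49 = (53214877/49)*(-2118715) = -112747158123055/49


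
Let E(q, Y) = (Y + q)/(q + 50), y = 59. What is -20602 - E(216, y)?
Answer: -5480407/266 ≈ -20603.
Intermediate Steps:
E(q, Y) = (Y + q)/(50 + q)
-20602 - E(216, y) = -20602 - (59 + 216)/(50 + 216) = -20602 - 275/266 = -5480407/266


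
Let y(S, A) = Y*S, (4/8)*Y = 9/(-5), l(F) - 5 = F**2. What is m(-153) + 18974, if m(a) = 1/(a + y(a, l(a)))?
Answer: 37739291/1989 ≈ 18974.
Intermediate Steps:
l(F) = 5 + F**2
Y = -18/5 (Y = 2*(9/(-5)) = 2*(9*(-1/5)) = 2*(-9/5) = -18/5 ≈ -3.6000)
y(S, A) = -18*S/5
m(a) = -5/(13*a) (m(a) = 1/(a - 18*a/5) = 1/(-13*a/5) = -5/(13*a))
m(-153) + 18974 = -5/13/(-153) + 18974 = -5/13*(-1/153) + 18974 = 5/1989 + 18974 = 37739291/1989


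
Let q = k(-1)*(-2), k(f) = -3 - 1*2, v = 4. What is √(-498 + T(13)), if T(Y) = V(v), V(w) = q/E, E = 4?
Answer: I*√1982/2 ≈ 22.26*I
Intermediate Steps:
k(f) = -5 (k(f) = -3 - 2 = -5)
q = 10 (q = -5*(-2) = 10)
V(w) = 5/2 (V(w) = 10/4 = 10*(¼) = 5/2)
T(Y) = 5/2
√(-498 + T(13)) = √(-498 + 5/2) = √(-991/2) = I*√1982/2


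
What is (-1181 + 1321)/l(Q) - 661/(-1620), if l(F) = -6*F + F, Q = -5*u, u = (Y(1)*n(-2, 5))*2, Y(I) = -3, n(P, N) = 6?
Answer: 409/1620 ≈ 0.25247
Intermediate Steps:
u = -36 (u = -3*6*2 = -18*2 = -36)
Q = 180 (Q = -5*(-36) = 180)
l(F) = -5*F
(-1181 + 1321)/l(Q) - 661/(-1620) = (-1181 + 1321)/((-5*180)) - 661/(-1620) = 140/(-900) - 661*(-1/1620) = 140*(-1/900) + 661/1620 = -7/45 + 661/1620 = 409/1620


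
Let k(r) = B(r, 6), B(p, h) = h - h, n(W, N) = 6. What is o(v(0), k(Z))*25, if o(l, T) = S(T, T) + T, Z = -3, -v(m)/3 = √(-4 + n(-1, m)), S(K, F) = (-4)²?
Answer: 400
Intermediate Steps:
S(K, F) = 16
v(m) = -3*√2 (v(m) = -3*√(-4 + 6) = -3*√2)
B(p, h) = 0
k(r) = 0
o(l, T) = 16 + T
o(v(0), k(Z))*25 = (16 + 0)*25 = 16*25 = 400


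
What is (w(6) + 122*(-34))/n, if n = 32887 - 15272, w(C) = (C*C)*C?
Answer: -3932/17615 ≈ -0.22322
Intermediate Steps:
w(C) = C³ (w(C) = C²*C = C³)
n = 17615
(w(6) + 122*(-34))/n = (6³ + 122*(-34))/17615 = (216 - 4148)*(1/17615) = -3932*1/17615 = -3932/17615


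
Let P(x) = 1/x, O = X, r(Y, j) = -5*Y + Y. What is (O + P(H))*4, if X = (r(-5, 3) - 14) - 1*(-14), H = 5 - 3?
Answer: 82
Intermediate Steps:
r(Y, j) = -4*Y
H = 2
X = 20 (X = (-4*(-5) - 14) - 1*(-14) = (20 - 14) + 14 = 6 + 14 = 20)
O = 20
(O + P(H))*4 = (20 + 1/2)*4 = (20 + ½)*4 = (41/2)*4 = 82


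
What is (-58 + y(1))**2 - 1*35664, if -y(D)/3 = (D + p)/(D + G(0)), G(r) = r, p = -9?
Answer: -34508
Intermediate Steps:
y(D) = -3*(-9 + D)/D (y(D) = -3*(D - 9)/(D + 0) = -3*(-9 + D)/D)
(-58 + y(1))**2 - 1*35664 = (-58 + (-3 + 27/1))**2 - 1*35664 = (-58 + (-3 + 27*1))**2 - 35664 = (-58 + (-3 + 27))**2 - 35664 = (-58 + 24)**2 - 35664 = (-34)**2 - 35664 = 1156 - 35664 = -34508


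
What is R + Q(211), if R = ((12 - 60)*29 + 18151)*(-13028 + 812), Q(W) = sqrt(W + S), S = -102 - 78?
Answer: -204727944 + sqrt(31) ≈ -2.0473e+8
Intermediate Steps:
S = -180
Q(W) = sqrt(-180 + W) (Q(W) = sqrt(W - 180) = sqrt(-180 + W))
R = -204727944 (R = (-48*29 + 18151)*(-12216) = (-1392 + 18151)*(-12216) = 16759*(-12216) = -204727944)
R + Q(211) = -204727944 + sqrt(-180 + 211) = -204727944 + sqrt(31)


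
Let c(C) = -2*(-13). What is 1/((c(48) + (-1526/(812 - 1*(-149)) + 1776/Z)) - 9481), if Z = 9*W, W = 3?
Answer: -8649/81221117 ≈ -0.00010649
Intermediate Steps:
c(C) = 26
Z = 27 (Z = 9*3 = 27)
1/((c(48) + (-1526/(812 - 1*(-149)) + 1776/Z)) - 9481) = 1/((26 + (-1526/(812 - 1*(-149)) + 1776/27)) - 9481) = 1/((26 + (-1526/(812 + 149) + 1776*(1/27))) - 9481) = 1/((26 + (-1526/961 + 592/9)) - 9481) = 1/((26 + 555178/8649) - 9481) = 1/(780052/8649 - 9481) = 1/(-81221117/8649) = -8649/81221117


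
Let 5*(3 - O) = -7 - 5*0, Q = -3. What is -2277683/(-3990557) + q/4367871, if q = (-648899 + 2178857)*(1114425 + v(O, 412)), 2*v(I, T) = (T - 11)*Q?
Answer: 755592311111282326/1936693132683 ≈ 3.9015e+5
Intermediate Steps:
O = 22/5 (O = 3 - (-7 - 5*0)/5 = 3 - (-7 + 0)/5 = 3 - ⅕*(-7) = 3 + 7/5 = 22/5 ≈ 4.4000)
v(I, T) = 33/2 - 3*T/2 (v(I, T) = ((T - 11)*(-3))/2 = ((-11 + T)*(-3))/2 = (33 - 3*T)/2 = 33/2 - 3*T/2)
q = 1704103174413 (q = (-648899 + 2178857)*(1114425 + (33/2 - 3/2*412)) = 1529958*(1114425 + (33/2 - 618)) = 1529958*(1114425 - 1203/2) = 1529958*(2227647/2) = 1704103174413)
-2277683/(-3990557) + q/4367871 = -2277683/(-3990557) + 1704103174413/4367871 = -2277683*(-1/3990557) + 1704103174413*(1/4367871) = 2277683/3990557 + 189344797157/485319 = 755592311111282326/1936693132683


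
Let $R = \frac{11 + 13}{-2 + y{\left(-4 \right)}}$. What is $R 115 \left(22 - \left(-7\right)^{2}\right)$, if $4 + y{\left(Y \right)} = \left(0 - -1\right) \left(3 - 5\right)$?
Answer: $9315$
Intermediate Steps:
$y{\left(Y \right)} = -6$ ($y{\left(Y \right)} = -4 + \left(0 - -1\right) \left(3 - 5\right) = -4 + \left(0 + 1\right) \left(-2\right) = -4 + 1 \left(-2\right) = -4 - 2 = -6$)
$R = -3$ ($R = \frac{11 + 13}{-2 - 6} = \frac{24}{-8} = 24 \left(- \frac{1}{8}\right) = -3$)
$R 115 \left(22 - \left(-7\right)^{2}\right) = \left(-3\right) 115 \left(22 - \left(-7\right)^{2}\right) = - 345 \left(22 - 49\right) = \left(-345\right) \left(-27\right) = 9315$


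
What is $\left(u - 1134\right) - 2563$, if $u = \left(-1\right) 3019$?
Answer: $-6716$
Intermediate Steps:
$u = -3019$
$\left(u - 1134\right) - 2563 = \left(-3019 - 1134\right) - 2563 = -4153 - 2563 = -6716$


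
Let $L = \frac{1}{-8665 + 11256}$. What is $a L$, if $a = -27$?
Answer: $- \frac{27}{2591} \approx -0.010421$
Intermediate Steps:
$L = \frac{1}{2591} \approx 0.00038595$
$a L = \left(-27\right) \frac{1}{2591} = - \frac{27}{2591}$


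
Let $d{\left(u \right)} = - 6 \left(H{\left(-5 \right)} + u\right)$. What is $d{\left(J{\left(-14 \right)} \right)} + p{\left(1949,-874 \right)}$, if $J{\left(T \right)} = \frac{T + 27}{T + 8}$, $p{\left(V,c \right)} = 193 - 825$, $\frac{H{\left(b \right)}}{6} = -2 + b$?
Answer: $-367$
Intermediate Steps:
$H{\left(b \right)} = -12 + 6 b$ ($H{\left(b \right)} = 6 \left(-2 + b\right) = -12 + 6 b$)
$p{\left(V,c \right)} = -632$ ($p{\left(V,c \right)} = 193 - 825 = -632$)
$J{\left(T \right)} = \frac{27 + T}{8 + T}$
$d{\left(u \right)} = 252 - 6 u$ ($d{\left(u \right)} = - 6 \left(\left(-12 + 6 \left(-5\right)\right) + u\right) = - 6 \left(\left(-12 - 30\right) + u\right) = - 6 \left(-42 + u\right) = 252 - 6 u$)
$d{\left(J{\left(-14 \right)} \right)} + p{\left(1949,-874 \right)} = \left(252 - 6 \frac{27 - 14}{8 - 14}\right) - 632 = \left(252 - 6 \frac{1}{-6} \cdot 13\right) - 632 = \left(252 - 6 \left(\left(- \frac{1}{6}\right) 13\right)\right) - 632 = \left(252 - -13\right) - 632 = \left(252 + 13\right) - 632 = 265 - 632 = -367$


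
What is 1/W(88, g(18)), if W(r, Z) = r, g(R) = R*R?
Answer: 1/88 ≈ 0.011364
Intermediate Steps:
g(R) = R²
1/W(88, g(18)) = 1/88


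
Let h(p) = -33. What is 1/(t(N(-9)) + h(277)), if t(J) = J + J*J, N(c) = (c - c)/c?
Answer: -1/33 ≈ -0.030303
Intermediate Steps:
N(c) = 0 (N(c) = 0/c = 0)
t(J) = J + J²
1/(t(N(-9)) + h(277)) = 1/(0*(1 + 0) - 33) = 1/(0*1 - 33) = 1/(0 - 33) = 1/(-33) = -1/33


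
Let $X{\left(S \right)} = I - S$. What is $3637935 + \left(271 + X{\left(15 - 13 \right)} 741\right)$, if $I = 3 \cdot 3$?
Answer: $3643393$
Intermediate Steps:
$I = 9$
$X{\left(S \right)} = 9 - S$
$3637935 + \left(271 + X{\left(15 - 13 \right)} 741\right) = 3637935 + \left(271 + \left(9 - \left(15 - 13\right)\right) 741\right) = 3637935 + \left(271 + \left(9 - 2\right) 741\right) = 3637935 + \left(271 + 7 \cdot 741\right) = 3637935 + \left(271 + 5187\right) = 3637935 + 5458 = 3643393$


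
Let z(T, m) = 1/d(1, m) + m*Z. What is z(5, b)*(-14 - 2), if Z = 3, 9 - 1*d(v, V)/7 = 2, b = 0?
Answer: -16/49 ≈ -0.32653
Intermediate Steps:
d(v, V) = 49 (d(v, V) = 63 - 7*2 = 63 - 14 = 49)
z(T, m) = 1/49 + 3*m (z(T, m) = 1/49 + m*3 = 1/49 + 3*m)
z(5, b)*(-14 - 2) = (1/49 + 3*0)*(-14 - 2) = (1/49 + 0)*(-16) = (1/49)*(-16) = -16/49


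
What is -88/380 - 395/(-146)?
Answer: 34313/13870 ≈ 2.4739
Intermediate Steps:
-88/380 - 395/(-146) = -88*1/380 - 395*(-1/146) = -22/95 + 395/146 = 34313/13870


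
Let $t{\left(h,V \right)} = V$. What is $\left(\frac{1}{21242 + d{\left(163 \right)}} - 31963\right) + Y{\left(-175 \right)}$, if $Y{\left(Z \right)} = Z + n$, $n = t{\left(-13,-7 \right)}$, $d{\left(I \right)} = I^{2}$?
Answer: $- \frac{1536884594}{47811} \approx -32145.0$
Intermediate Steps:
$n = -7$
$Y{\left(Z \right)} = -7 + Z$ ($Y{\left(Z \right)} = Z - 7 = -7 + Z$)
$\left(\frac{1}{21242 + d{\left(163 \right)}} - 31963\right) + Y{\left(-175 \right)} = \left(\frac{1}{21242 + 163^{2}} - 31963\right) - 182 = \left(\frac{1}{21242 + 26569} - 31963\right) - 182 = \left(\frac{1}{47811} - 31963\right) - 182 = - \frac{1528182992}{47811} - 182 = - \frac{1536884594}{47811}$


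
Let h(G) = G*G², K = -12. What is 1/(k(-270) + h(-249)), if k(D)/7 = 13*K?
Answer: -1/15439341 ≈ -6.4770e-8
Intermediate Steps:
h(G) = G³
k(D) = -1092 (k(D) = 7*(13*(-12)) = 7*(-156) = -1092)
1/(k(-270) + h(-249)) = 1/(-1092 + (-249)³) = 1/(-1092 - 15438249) = 1/(-15439341) = -1/15439341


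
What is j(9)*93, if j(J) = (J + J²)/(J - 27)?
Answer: -465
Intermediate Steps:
j(J) = (J + J²)/(-27 + J)
j(9)*93 = (9*(1 + 9)/(-27 + 9))*93 = (9*10/(-18))*93 = (9*(-1/18)*10)*93 = -5*93 = -465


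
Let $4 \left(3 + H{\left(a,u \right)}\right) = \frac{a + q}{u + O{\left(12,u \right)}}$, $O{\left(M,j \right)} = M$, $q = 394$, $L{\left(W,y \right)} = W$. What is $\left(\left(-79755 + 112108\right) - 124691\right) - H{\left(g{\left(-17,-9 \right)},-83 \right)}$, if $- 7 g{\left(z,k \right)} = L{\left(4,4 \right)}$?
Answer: $- \frac{91779613}{994} \approx -92334.0$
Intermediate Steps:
$g{\left(z,k \right)} = - \frac{4}{7}$ ($g{\left(z,k \right)} = \left(- \frac{1}{7}\right) 4 = - \frac{4}{7}$)
$H{\left(a,u \right)} = -3 + \frac{394 + a}{4 \left(12 + u\right)}$ ($H{\left(a,u \right)} = -3 + \frac{\left(a + 394\right) \frac{1}{u + 12}}{4} = -3 + \frac{\left(394 + a\right) \frac{1}{12 + u}}{4} = -3 + \frac{\frac{1}{12 + u} \left(394 + a\right)}{4} = -3 + \frac{394 + a}{4 \left(12 + u\right)}$)
$\left(\left(-79755 + 112108\right) - 124691\right) - H{\left(g{\left(-17,-9 \right)},-83 \right)} = \left(\left(-79755 + 112108\right) - 124691\right) - \frac{250 - \frac{4}{7} - -996}{4 \left(12 - 83\right)} = \left(32353 - 124691\right) - \frac{250 - \frac{4}{7} + 996}{4 \left(-71\right)} = -92338 - \frac{1}{4} \left(- \frac{1}{71}\right) \frac{8718}{7} = -92338 - - \frac{4359}{994} = -92338 + \frac{4359}{994} = - \frac{91779613}{994}$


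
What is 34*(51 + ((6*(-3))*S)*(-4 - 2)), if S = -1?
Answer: -1938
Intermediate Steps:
34*(51 + ((6*(-3))*S)*(-4 - 2)) = 34*(51 + ((6*(-3))*(-1))*(-4 - 2)) = 34*(51 - 18*(-1)*(-6)) = 34*(51 + 18*(-6)) = 34*(51 - 108) = 34*(-57) = -1938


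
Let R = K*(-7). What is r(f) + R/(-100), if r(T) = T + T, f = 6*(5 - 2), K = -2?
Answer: 1793/50 ≈ 35.860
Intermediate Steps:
f = 18 (f = 6*3 = 18)
r(T) = 2*T
R = 14 (R = -2*(-7) = 14)
r(f) + R/(-100) = 2*18 + 14/(-100) = 36 - 1/100*14 = 36 - 7/50 = 1793/50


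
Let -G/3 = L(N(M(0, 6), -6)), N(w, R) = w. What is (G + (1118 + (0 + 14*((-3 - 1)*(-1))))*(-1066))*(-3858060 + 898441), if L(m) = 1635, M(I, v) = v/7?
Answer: 3718432755791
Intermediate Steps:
M(I, v) = v/7 (M(I, v) = v*(⅐) = v/7)
G = -4905 (G = -3*1635 = -4905)
(G + (1118 + (0 + 14*((-3 - 1)*(-1))))*(-1066))*(-3858060 + 898441) = (-4905 + (1118 + (0 + 14*((-3 - 1)*(-1))))*(-1066))*(-3858060 + 898441) = (-4905 + (1118 + (0 + 14*(-4*(-1))))*(-1066))*(-2959619) = (-4905 + (1118 + (0 + 14*4))*(-1066))*(-2959619) = (-4905 + (1118 + (0 + 56))*(-1066))*(-2959619) = (-4905 + (1118 + 56)*(-1066))*(-2959619) = (-4905 + 1174*(-1066))*(-2959619) = (-4905 - 1251484)*(-2959619) = -1256389*(-2959619) = 3718432755791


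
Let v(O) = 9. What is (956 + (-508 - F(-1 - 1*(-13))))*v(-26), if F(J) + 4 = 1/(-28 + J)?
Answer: 65097/16 ≈ 4068.6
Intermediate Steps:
F(J) = -4 + 1/(-28 + J)
(956 + (-508 - F(-1 - 1*(-13))))*v(-26) = (956 + (-508 - (113 - 4*(-1 - 1*(-13)))/(-28 + (-1 - 1*(-13)))))*9 = (956 + (-508 - (113 - 4*(-1 + 13))/(-28 + (-1 + 13))))*9 = (956 + (-508 - (113 - 4*12)/(-28 + 12)))*9 = (956 + (-508 - (113 - 48)/(-16)))*9 = (956 + (-508 - (-1)*65/16))*9 = (956 + (-508 - 1*(-65/16)))*9 = (956 + (-508 + 65/16))*9 = (956 - 8063/16)*9 = (7233/16)*9 = 65097/16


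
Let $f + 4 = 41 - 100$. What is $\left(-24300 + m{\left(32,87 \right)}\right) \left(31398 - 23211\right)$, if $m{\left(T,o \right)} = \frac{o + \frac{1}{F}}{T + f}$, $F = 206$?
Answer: $- \frac{1270603758201}{6386} \approx -1.9897 \cdot 10^{8}$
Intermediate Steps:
$f = -63$ ($f = -4 + \left(41 - 100\right) = -4 - 59 = -63$)
$m{\left(T,o \right)} = \frac{\frac{1}{206} + o}{-63 + T}$ ($m{\left(T,o \right)} = \frac{o + \frac{1}{206}}{T - 63} = \frac{o + \frac{1}{206}}{-63 + T} = \frac{\frac{1}{206} + o}{-63 + T}$)
$\left(-24300 + m{\left(32,87 \right)}\right) \left(31398 - 23211\right) = \left(-24300 + \frac{\frac{1}{206} + 87}{-63 + 32}\right) \left(31398 - 23211\right) = \left(-24300 + \frac{1}{-31} \cdot \frac{17923}{206}\right) \left(31398 - 23211\right) = \left(-24300 - \frac{17923}{6386}\right) \left(31398 - 23211\right) = \left(-24300 - \frac{17923}{6386}\right) 8187 = \left(- \frac{155197723}{6386}\right) 8187 = - \frac{1270603758201}{6386}$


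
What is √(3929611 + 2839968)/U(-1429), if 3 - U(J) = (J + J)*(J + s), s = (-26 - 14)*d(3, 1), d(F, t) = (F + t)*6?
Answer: -√6769579/6827759 ≈ -0.00038107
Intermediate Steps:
d(F, t) = 6*F + 6*t
s = -960 (s = (-26 - 14)*(6*3 + 6*1) = -40*(18 + 6) = -40*24 = -960)
U(J) = 3 - 2*J*(-960 + J) (U(J) = 3 - (J + J)*(J - 960) = 3 - 2*J*(-960 + J))
√(3929611 + 2839968)/U(-1429) = √(3929611 + 2839968)/(3 - 2*(-1429)² + 1920*(-1429)) = √6769579/(3 - 2*2042041 - 2743680) = √6769579/(3 - 4084082 - 2743680) = √6769579/(-6827759) = √6769579*(-1/6827759) = -√6769579/6827759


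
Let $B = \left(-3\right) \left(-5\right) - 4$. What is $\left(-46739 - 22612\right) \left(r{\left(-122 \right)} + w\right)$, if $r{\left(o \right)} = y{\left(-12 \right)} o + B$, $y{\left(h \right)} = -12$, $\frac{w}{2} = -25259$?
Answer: $3401181093$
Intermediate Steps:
$w = -50518$ ($w = 2 \left(-25259\right) = -50518$)
$B = 11$ ($B = 15 - 4 = 11$)
$r{\left(o \right)} = 11 - 12 o$ ($r{\left(o \right)} = - 12 o + 11 = 11 - 12 o$)
$\left(-46739 - 22612\right) \left(r{\left(-122 \right)} + w\right) = \left(-46739 - 22612\right) \left(\left(11 - -1464\right) - 50518\right) = - 69351 \left(\left(11 + 1464\right) - 50518\right) = - 69351 \left(1475 - 50518\right) = \left(-69351\right) \left(-49043\right) = 3401181093$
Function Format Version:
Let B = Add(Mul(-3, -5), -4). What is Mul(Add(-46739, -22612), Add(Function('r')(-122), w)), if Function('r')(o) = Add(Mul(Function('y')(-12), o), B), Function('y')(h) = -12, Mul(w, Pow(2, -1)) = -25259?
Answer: 3401181093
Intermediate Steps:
w = -50518 (w = Mul(2, -25259) = -50518)
B = 11 (B = Add(15, -4) = 11)
Function('r')(o) = Add(11, Mul(-12, o)) (Function('r')(o) = Add(Mul(-12, o), 11) = Add(11, Mul(-12, o)))
Mul(Add(-46739, -22612), Add(Function('r')(-122), w)) = Mul(Add(-46739, -22612), Add(Add(11, Mul(-12, -122)), -50518)) = Mul(-69351, Add(Add(11, 1464), -50518)) = Mul(-69351, Add(1475, -50518)) = Mul(-69351, -49043) = 3401181093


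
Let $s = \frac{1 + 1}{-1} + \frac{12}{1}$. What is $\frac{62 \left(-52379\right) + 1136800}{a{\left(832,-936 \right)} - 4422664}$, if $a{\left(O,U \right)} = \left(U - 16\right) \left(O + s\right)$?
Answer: $\frac{117261}{290236} \approx 0.40402$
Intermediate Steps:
$s = 10$ ($s = 2 \left(-1\right) + 12 \cdot 1 = -2 + 12 = 10$)
$a{\left(O,U \right)} = \left(-16 + U\right) \left(10 + O\right)$ ($a{\left(O,U \right)} = \left(U - 16\right) \left(O + 10\right) = \left(-16 + U\right) \left(10 + O\right)$)
$\frac{62 \left(-52379\right) + 1136800}{a{\left(832,-936 \right)} - 4422664} = \frac{62 \left(-52379\right) + 1136800}{\left(-160 - 13312 + 10 \left(-936\right) + 832 \left(-936\right)\right) - 4422664} = \frac{-3247498 + 1136800}{\left(-160 - 13312 - 9360 - 778752\right) - 4422664} = - \frac{2110698}{-801584 - 4422664} = - \frac{2110698}{-5224248} = \left(-2110698\right) \left(- \frac{1}{5224248}\right) = \frac{117261}{290236}$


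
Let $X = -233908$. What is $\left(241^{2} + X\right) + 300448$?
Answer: $124621$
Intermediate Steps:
$\left(241^{2} + X\right) + 300448 = \left(241^{2} - 233908\right) + 300448 = \left(58081 - 233908\right) + 300448 = -175827 + 300448 = 124621$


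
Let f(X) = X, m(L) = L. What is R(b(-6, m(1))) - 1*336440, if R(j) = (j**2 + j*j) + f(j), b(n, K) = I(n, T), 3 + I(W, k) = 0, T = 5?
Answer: -336425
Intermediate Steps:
I(W, k) = -3 (I(W, k) = -3 + 0 = -3)
b(n, K) = -3
R(j) = j + 2*j**2 (R(j) = (j**2 + j*j) + j = (j**2 + j**2) + j = 2*j**2 + j = j + 2*j**2)
R(b(-6, m(1))) - 1*336440 = -3*(1 + 2*(-3)) - 1*336440 = -3*(1 - 6) - 336440 = -3*(-5) - 336440 = 15 - 336440 = -336425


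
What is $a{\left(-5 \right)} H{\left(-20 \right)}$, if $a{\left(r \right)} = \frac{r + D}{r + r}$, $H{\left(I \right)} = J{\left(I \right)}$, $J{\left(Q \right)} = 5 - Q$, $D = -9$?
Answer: $35$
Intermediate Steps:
$H{\left(I \right)} = 5 - I$
$a{\left(r \right)} = \frac{-9 + r}{2 r}$ ($a{\left(r \right)} = \frac{r - 9}{r + r} = \frac{-9 + r}{2 r}$)
$a{\left(-5 \right)} H{\left(-20 \right)} = \frac{-9 - 5}{2 \left(-5\right)} \left(5 - -20\right) = \frac{1}{2} \left(- \frac{1}{5}\right) \left(-14\right) \left(5 + 20\right) = \frac{7}{5} \cdot 25 = 35$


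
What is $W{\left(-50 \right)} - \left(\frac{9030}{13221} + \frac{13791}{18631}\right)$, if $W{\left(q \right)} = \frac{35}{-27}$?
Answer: $- \frac{2009619088}{738961353} \approx -2.7195$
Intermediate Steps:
$W{\left(q \right)} = - \frac{35}{27}$ ($W{\left(q \right)} = 35 \left(- \frac{1}{27}\right) = - \frac{35}{27}$)
$W{\left(-50 \right)} - \left(\frac{9030}{13221} + \frac{13791}{18631}\right) = - \frac{35}{27} - \left(\frac{9030}{13221} + \frac{13791}{18631}\right) = - \frac{35}{27} - \left(9030 \cdot \frac{1}{13221} + 13791 \cdot \frac{1}{18631}\right) = - \frac{35}{27} - \left(\frac{3010}{4407} + \frac{13791}{18631}\right) = - \frac{35}{27} - \frac{116856247}{82106817} = - \frac{2009619088}{738961353}$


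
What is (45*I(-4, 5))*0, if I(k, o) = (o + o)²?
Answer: 0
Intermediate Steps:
I(k, o) = 4*o² (I(k, o) = (2*o)² = 4*o²)
(45*I(-4, 5))*0 = (45*(4*5²))*0 = (45*(4*25))*0 = (45*100)*0 = 4500*0 = 0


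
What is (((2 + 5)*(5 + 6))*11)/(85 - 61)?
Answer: 847/24 ≈ 35.292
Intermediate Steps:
(((2 + 5)*(5 + 6))*11)/(85 - 61) = ((7*11)*11)/24 = (77*11)*(1/24) = 847*(1/24) = 847/24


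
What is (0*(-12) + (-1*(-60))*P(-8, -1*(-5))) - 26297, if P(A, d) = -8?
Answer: -26777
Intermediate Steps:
(0*(-12) + (-1*(-60))*P(-8, -1*(-5))) - 26297 = (0*(-12) - 1*(-60)*(-8)) - 26297 = (0 + 60*(-8)) - 26297 = (0 - 480) - 26297 = -480 - 26297 = -26777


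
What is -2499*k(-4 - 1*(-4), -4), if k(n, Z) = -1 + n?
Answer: 2499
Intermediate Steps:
-2499*k(-4 - 1*(-4), -4) = -2499*(-1 + (-4 - 1*(-4))) = -2499*(-1 + (-4 + 4)) = -2499*(-1 + 0) = -2499*(-1) = 2499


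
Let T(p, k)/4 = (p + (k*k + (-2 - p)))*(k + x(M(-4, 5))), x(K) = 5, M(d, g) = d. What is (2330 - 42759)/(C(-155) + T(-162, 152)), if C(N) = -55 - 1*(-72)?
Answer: -40429/14508073 ≈ -0.0027867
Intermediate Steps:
T(p, k) = 4*(-2 + k**2)*(5 + k) (T(p, k) = 4*((p + (k*k + (-2 - p)))*(k + 5)) = 4*((p + (k**2 + (-2 - p)))*(5 + k)) = 4*((p + (-2 + k**2 - p))*(5 + k)) = 4*((-2 + k**2)*(5 + k)) = 4*(-2 + k**2)*(5 + k))
C(N) = 17 (C(N) = -55 + 72 = 17)
(2330 - 42759)/(C(-155) + T(-162, 152)) = (2330 - 42759)/(17 + (-40 - 8*152 + 4*152**3 + 20*152**2)) = -40429/(17 + (-40 - 1216 + 4*3511808 + 20*23104)) = -40429/(17 + (-40 - 1216 + 14047232 + 462080)) = -40429/(17 + 14508056) = -40429/14508073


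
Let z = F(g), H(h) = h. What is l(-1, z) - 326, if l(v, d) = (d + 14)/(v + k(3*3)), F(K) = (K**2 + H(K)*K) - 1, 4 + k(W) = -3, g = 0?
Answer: -2621/8 ≈ -327.63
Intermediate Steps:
k(W) = -7 (k(W) = -4 - 3 = -7)
F(K) = -1 + 2*K**2 (F(K) = (K**2 + K*K) - 1 = (K**2 + K**2) - 1 = 2*K**2 - 1 = -1 + 2*K**2)
z = -1 (z = -1 + 2*0**2 = -1 + 2*0 = -1 + 0 = -1)
l(v, d) = (14 + d)/(-7 + v) (l(v, d) = (d + 14)/(v - 7) = (14 + d)/(-7 + v))
l(-1, z) - 326 = (14 - 1)/(-7 - 1) - 326 = 13/(-8) - 326 = -1/8*13 - 326 = -13/8 - 326 = -2621/8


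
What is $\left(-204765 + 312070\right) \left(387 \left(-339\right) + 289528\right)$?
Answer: $16990137175$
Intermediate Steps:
$\left(-204765 + 312070\right) \left(387 \left(-339\right) + 289528\right) = 107305 \left(-131193 + 289528\right) = 107305 \cdot 158335 = 16990137175$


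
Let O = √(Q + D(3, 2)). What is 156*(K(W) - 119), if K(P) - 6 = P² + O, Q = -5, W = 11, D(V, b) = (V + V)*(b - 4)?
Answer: 1248 + 156*I*√17 ≈ 1248.0 + 643.2*I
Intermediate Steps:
D(V, b) = 2*V*(-4 + b) (D(V, b) = (2*V)*(-4 + b) = 2*V*(-4 + b))
O = I*√17 (O = √(-5 + 2*3*(-4 + 2)) = √(-5 + 2*3*(-2)) = √(-5 - 12) = √(-17) = I*√17 ≈ 4.1231*I)
K(P) = 6 + P² + I*√17 (K(P) = 6 + (P² + I*√17) = 6 + P² + I*√17)
156*(K(W) - 119) = 156*((6 + 11² + I*√17) - 119) = 156*((6 + 121 + I*√17) - 119) = 156*((127 + I*√17) - 119) = 156*(8 + I*√17) = 1248 + 156*I*√17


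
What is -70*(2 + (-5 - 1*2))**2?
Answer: -1750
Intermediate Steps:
-70*(2 + (-5 - 1*2))**2 = -70*(2 + (-5 - 2))**2 = -70*(2 - 7)**2 = -70*(-5)**2 = -70*25 = -1750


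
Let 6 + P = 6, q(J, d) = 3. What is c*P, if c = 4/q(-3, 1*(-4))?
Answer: 0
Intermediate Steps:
c = 4/3 ≈ 1.3333
P = 0 (P = -6 + 6 = 0)
c*P = (4/3)*0 = 0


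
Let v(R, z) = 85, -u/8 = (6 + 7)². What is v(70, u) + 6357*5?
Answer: 31870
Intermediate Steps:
u = -1352 (u = -8*(6 + 7)² = -8*13² = -8*169 = -1352)
v(70, u) + 6357*5 = 85 + 6357*5 = 85 + 31785 = 31870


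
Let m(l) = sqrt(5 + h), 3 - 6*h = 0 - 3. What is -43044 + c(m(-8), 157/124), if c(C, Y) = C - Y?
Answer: -5337613/124 + sqrt(6) ≈ -43043.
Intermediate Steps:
h = 1 (h = 1/2 - (0 - 3)/6 = 1/2 - 1/6*(-3) = 1/2 + 1/2 = 1)
m(l) = sqrt(6) (m(l) = sqrt(5 + 1) = sqrt(6))
-43044 + c(m(-8), 157/124) = -43044 + (sqrt(6) - 157/124) = -43044 + (-157/124 + sqrt(6)) = -5337613/124 + sqrt(6)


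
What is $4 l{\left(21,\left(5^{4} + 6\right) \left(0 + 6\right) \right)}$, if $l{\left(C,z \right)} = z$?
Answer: $15144$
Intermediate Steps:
$4 l{\left(21,\left(5^{4} + 6\right) \left(0 + 6\right) \right)} = 4 \left(5^{4} + 6\right) \left(0 + 6\right) = 4 \left(625 + 6\right) 6 = 4 \cdot 631 \cdot 6 = 4 \cdot 3786 = 15144$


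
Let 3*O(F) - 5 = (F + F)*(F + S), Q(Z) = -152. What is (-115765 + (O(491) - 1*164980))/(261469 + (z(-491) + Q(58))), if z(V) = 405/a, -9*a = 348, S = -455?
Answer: -93597848/90934671 ≈ -1.0293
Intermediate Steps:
a = -116/3 (a = -⅑*348 = -116/3 ≈ -38.667)
O(F) = 5/3 + 2*F*(-455 + F)/3 (O(F) = 5/3 + ((F + F)*(F - 455))/3 = 5/3 + ((2*F)*(-455 + F))/3 = 5/3 + (2*F*(-455 + F))/3 = 5/3 + 2*F*(-455 + F)/3)
z(V) = -1215/116 (z(V) = 405/(-116/3) = 405*(-3/116) = -1215/116)
(-115765 + (O(491) - 1*164980))/(261469 + (z(-491) + Q(58))) = (-115765 + ((5/3 - 910/3*491 + (⅔)*491²) - 1*164980))/(261469 + (-1215/116 - 152)) = (-115765 + ((5/3 - 446810/3 + (⅔)*241081) - 164980))/(261469 - 18847/116) = (-115765 + ((5/3 - 446810/3 + 482162/3) - 164980))/(30311557/116) = (-115765 + (35357/3 - 164980))*(116/30311557) = (-115765 - 459583/3)*(116/30311557) = -806878/3*116/30311557 = -93597848/90934671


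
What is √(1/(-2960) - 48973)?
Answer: 763*I*√46065/740 ≈ 221.3*I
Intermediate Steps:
√(1/(-2960) - 48973) = √(-1/2960 - 48973) = √(-144960081/2960) = 763*I*√46065/740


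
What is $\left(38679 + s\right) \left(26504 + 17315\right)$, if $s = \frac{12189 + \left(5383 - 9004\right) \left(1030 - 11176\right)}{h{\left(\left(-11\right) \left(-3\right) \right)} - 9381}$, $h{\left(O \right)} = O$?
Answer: $\frac{4744435576301}{3116} \approx 1.5226 \cdot 10^{9}$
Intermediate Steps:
$s = - \frac{12250285}{3116}$ ($s = \frac{12189 + \left(5383 - 9004\right) \left(1030 - 11176\right)}{\left(-11\right) \left(-3\right) - 9381} = \frac{12189 - -36738666}{33 - 9381} = \frac{12189 + 36738666}{-9348} = 36750855 \left(- \frac{1}{9348}\right) = - \frac{12250285}{3116} \approx -3931.4$)
$\left(38679 + s\right) \left(26504 + 17315\right) = \left(38679 - \frac{12250285}{3116}\right) \left(26504 + 17315\right) = \frac{108273479}{3116} \cdot 43819 = \frac{4744435576301}{3116}$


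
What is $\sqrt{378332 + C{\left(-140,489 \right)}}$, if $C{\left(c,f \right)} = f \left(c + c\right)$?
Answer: $2 \sqrt{60353} \approx 491.34$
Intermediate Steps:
$C{\left(c,f \right)} = 2 c f$ ($C{\left(c,f \right)} = f 2 c = 2 c f$)
$\sqrt{378332 + C{\left(-140,489 \right)}} = \sqrt{378332 + 2 \left(-140\right) 489} = \sqrt{378332 - 136920} = \sqrt{241412} = 2 \sqrt{60353}$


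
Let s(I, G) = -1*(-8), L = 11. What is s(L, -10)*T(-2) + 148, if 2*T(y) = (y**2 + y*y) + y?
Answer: 172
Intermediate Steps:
s(I, G) = 8
T(y) = y**2 + y/2 (T(y) = ((y**2 + y*y) + y)/2 = ((y**2 + y**2) + y)/2 = (2*y**2 + y)/2 = (y + 2*y**2)/2 = y**2 + y/2)
s(L, -10)*T(-2) + 148 = 8*(-2*(1/2 - 2)) + 148 = 8*(-2*(-3/2)) + 148 = 8*3 + 148 = 24 + 148 = 172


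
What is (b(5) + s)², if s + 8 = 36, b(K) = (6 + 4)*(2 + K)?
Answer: 9604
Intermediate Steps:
b(K) = 20 + 10*K (b(K) = 10*(2 + K) = 20 + 10*K)
s = 28 (s = -8 + 36 = 28)
(b(5) + s)² = ((20 + 10*5) + 28)² = ((20 + 50) + 28)² = (70 + 28)² = 98² = 9604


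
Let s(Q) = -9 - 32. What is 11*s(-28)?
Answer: -451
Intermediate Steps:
s(Q) = -41
11*s(-28) = 11*(-41) = -451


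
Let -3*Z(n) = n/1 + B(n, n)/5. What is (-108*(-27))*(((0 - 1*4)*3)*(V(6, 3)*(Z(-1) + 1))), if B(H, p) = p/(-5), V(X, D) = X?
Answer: -6928416/25 ≈ -2.7714e+5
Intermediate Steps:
B(H, p) = -p/5 (B(H, p) = p*(-1/5) = -p/5)
Z(n) = -8*n/25 (Z(n) = -(n/1 - n/5/5)/3 = -(n*1 - n/5*(1/5))/3 = -(n - n/25)/3 = -8*n/25)
(-108*(-27))*(((0 - 1*4)*3)*(V(6, 3)*(Z(-1) + 1))) = (-108*(-27))*(((0 - 1*4)*3)*(6*(-8/25*(-1) + 1))) = 2916*(((0 - 4)*3)*(6*(8/25 + 1))) = 2916*((-4*3)*(6*(33/25))) = 2916*(-12*198/25) = 2916*(-2376/25) = -6928416/25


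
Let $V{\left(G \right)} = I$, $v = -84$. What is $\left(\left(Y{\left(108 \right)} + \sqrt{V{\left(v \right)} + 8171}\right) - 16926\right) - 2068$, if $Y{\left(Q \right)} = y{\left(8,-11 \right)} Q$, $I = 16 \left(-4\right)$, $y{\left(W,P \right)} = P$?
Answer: $-20182 + 11 \sqrt{67} \approx -20092.0$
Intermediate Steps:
$I = -64$
$V{\left(G \right)} = -64$
$Y{\left(Q \right)} = - 11 Q$
$\left(\left(Y{\left(108 \right)} + \sqrt{V{\left(v \right)} + 8171}\right) - 16926\right) - 2068 = \left(\left(\left(-11\right) 108 + \sqrt{-64 + 8171}\right) - 16926\right) - 2068 = \left(\left(-1188 + \sqrt{8107}\right) - 16926\right) - 2068 = \left(\left(-1188 + 11 \sqrt{67}\right) - 16926\right) - 2068 = \left(-18114 + 11 \sqrt{67}\right) - 2068 = -20182 + 11 \sqrt{67}$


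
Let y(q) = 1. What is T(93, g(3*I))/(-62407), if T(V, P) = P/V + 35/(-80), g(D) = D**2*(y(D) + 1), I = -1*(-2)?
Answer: -167/30953872 ≈ -5.3951e-6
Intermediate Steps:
I = 2
g(D) = 2*D**2 (g(D) = D**2*(1 + 1) = D**2*2 = 2*D**2)
T(V, P) = -7/16 + P/V (T(V, P) = P/V + 35*(-1/80) = P/V - 7/16 = -7/16 + P/V)
T(93, g(3*I))/(-62407) = (-7/16 + (2*(3*2)**2)/93)/(-62407) = (-7/16 + (2*6**2)*(1/93))*(-1/62407) = (-7/16 + (2*36)*(1/93))*(-1/62407) = (-7/16 + 72*(1/93))*(-1/62407) = (-7/16 + 24/31)*(-1/62407) = (167/496)*(-1/62407) = -167/30953872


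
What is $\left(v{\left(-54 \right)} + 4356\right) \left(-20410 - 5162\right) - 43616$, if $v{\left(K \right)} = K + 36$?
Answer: $-110974952$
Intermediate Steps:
$v{\left(K \right)} = 36 + K$
$\left(v{\left(-54 \right)} + 4356\right) \left(-20410 - 5162\right) - 43616 = \left(\left(36 - 54\right) + 4356\right) \left(-20410 - 5162\right) - 43616 = \left(-18 + 4356\right) \left(-25572\right) - 43616 = 4338 \left(-25572\right) - 43616 = -110931336 - 43616 = -110974952$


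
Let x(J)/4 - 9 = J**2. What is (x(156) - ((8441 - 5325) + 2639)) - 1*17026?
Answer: 74599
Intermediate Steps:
x(J) = 36 + 4*J**2
(x(156) - ((8441 - 5325) + 2639)) - 1*17026 = ((36 + 4*156**2) - ((8441 - 5325) + 2639)) - 1*17026 = ((36 + 4*24336) - (3116 + 2639)) - 17026 = ((36 + 97344) - 1*5755) - 17026 = (97380 - 5755) - 17026 = 91625 - 17026 = 74599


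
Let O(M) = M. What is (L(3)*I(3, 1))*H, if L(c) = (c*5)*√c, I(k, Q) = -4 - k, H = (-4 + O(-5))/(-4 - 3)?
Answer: -135*√3 ≈ -233.83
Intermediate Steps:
H = 9/7 (H = (-4 - 5)/(-4 - 3) = -9/(-7) = -9*(-⅐) = 9/7 ≈ 1.2857)
L(c) = 5*c^(3/2) (L(c) = (5*c)*√c = 5*c^(3/2))
(L(3)*I(3, 1))*H = ((5*3^(3/2))*(-4 - 1*3))*(9/7) = ((5*(3*√3))*(-4 - 3))*(9/7) = ((15*√3)*(-7))*(9/7) = -105*√3*(9/7) = -135*√3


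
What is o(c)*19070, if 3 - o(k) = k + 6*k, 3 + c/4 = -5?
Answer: 4328890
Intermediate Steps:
c = -32 (c = -12 + 4*(-5) = -12 - 20 = -32)
o(k) = 3 - 7*k (o(k) = 3 - (k + 6*k) = 3 - 7*k)
o(c)*19070 = (3 - 7*(-32))*19070 = (3 + 224)*19070 = 227*19070 = 4328890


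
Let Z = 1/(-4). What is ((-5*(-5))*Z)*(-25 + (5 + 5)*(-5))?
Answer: 1875/4 ≈ 468.75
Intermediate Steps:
Z = -¼ ≈ -0.25000
((-5*(-5))*Z)*(-25 + (5 + 5)*(-5)) = (-5*(-5)*(-¼))*(-25 + (5 + 5)*(-5)) = (25*(-¼))*(-25 + 10*(-5)) = -25*(-25 - 50)/4 = -25/4*(-75) = 1875/4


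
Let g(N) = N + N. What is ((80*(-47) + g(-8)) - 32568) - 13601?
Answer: -49945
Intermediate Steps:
g(N) = 2*N
((80*(-47) + g(-8)) - 32568) - 13601 = ((80*(-47) + 2*(-8)) - 32568) - 13601 = ((-3760 - 16) - 32568) - 13601 = (-3776 - 32568) - 13601 = -36344 - 13601 = -49945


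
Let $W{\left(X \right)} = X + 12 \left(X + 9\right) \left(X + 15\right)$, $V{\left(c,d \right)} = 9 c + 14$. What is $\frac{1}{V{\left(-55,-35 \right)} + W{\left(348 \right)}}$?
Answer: $\frac{1}{1554959} \approx 6.431 \cdot 10^{-7}$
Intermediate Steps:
$V{\left(c,d \right)} = 14 + 9 c$
$W{\left(X \right)} = X + 12 \left(9 + X\right) \left(15 + X\right)$
$\frac{1}{V{\left(-55,-35 \right)} + W{\left(348 \right)}} = \frac{1}{\left(14 + 9 \left(-55\right)\right) + \left(1620 + 12 \cdot 348^{2} + 289 \cdot 348\right)} = \frac{1}{\left(14 - 495\right) + \left(1620 + 12 \cdot 121104 + 100572\right)} = \frac{1}{-481 + \left(1620 + 1453248 + 100572\right)} = \frac{1}{-481 + 1555440} = \frac{1}{1554959}$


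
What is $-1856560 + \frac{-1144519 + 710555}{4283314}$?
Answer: $- \frac{3976114936902}{2141657} \approx -1.8566 \cdot 10^{6}$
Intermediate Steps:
$-1856560 + \frac{-1144519 + 710555}{4283314} = -1856560 - \frac{216982}{2141657} = - \frac{3976114936902}{2141657}$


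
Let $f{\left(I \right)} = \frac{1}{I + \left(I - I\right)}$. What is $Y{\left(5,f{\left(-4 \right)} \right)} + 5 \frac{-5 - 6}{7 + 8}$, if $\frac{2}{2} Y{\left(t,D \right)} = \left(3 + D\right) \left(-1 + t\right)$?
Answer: $\frac{22}{3} \approx 7.3333$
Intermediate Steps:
$f{\left(I \right)} = \frac{1}{I}$ ($f{\left(I \right)} = \frac{1}{I + 0} = \frac{1}{I}$)
$Y{\left(t,D \right)} = \left(-1 + t\right) \left(3 + D\right)$ ($Y{\left(t,D \right)} = \left(3 + D\right) \left(-1 + t\right) = \left(-1 + t\right) \left(3 + D\right)$)
$Y{\left(5,f{\left(-4 \right)} \right)} + 5 \frac{-5 - 6}{7 + 8} = \left(-3 - \frac{1}{-4} + 3 \cdot 5 + \frac{1}{-4} \cdot 5\right) + 5 \frac{-5 - 6}{7 + 8} = \left(-3 - - \frac{1}{4} + 15 - \frac{5}{4}\right) + 5 \left(- \frac{11}{15}\right) = \left(-3 + \frac{1}{4} + 15 - \frac{5}{4}\right) + 5 \left(\left(-11\right) \frac{1}{15}\right) = 11 + 5 \left(- \frac{11}{15}\right) = 11 - \frac{11}{3} = \frac{22}{3}$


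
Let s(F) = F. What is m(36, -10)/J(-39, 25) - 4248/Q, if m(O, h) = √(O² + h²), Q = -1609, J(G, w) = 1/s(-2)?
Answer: 4248/1609 - 4*√349 ≈ -72.086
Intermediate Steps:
J(G, w) = -½ (J(G, w) = 1/(-2) = -½)
m(36, -10)/J(-39, 25) - 4248/Q = √(36² + (-10)²)/(-½) - 4248/(-1609) = √(1296 + 100)*(-2) - 4248*(-1/1609) = √1396*(-2) + 4248/1609 = (2*√349)*(-2) + 4248/1609 = -4*√349 + 4248/1609 = 4248/1609 - 4*√349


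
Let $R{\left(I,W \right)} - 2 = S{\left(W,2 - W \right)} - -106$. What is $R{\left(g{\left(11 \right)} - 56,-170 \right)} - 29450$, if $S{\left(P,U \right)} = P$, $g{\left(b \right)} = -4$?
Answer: $-29512$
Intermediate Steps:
$R{\left(I,W \right)} = 108 + W$ ($R{\left(I,W \right)} = 2 + \left(W - -106\right) = 2 + \left(W + 106\right) = 2 + \left(106 + W\right) = 108 + W$)
$R{\left(g{\left(11 \right)} - 56,-170 \right)} - 29450 = \left(108 - 170\right) - 29450 = -62 - 29450 = -29512$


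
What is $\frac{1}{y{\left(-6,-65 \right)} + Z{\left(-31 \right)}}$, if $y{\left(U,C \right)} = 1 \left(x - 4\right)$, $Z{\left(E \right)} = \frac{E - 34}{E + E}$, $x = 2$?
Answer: $- \frac{62}{59} \approx -1.0508$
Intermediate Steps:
$Z{\left(E \right)} = \frac{-34 + E}{2 E}$
$y{\left(U,C \right)} = -2$ ($y{\left(U,C \right)} = 1 \left(2 - 4\right) = 1 \left(-2\right) = -2$)
$\frac{1}{y{\left(-6,-65 \right)} + Z{\left(-31 \right)}} = \frac{1}{-2 + \frac{-34 - 31}{2 \left(-31\right)}} = \frac{1}{-2 + \frac{1}{2} \left(- \frac{1}{31}\right) \left(-65\right)} = \frac{1}{-2 + \frac{65}{62}} = \frac{1}{- \frac{59}{62}} = - \frac{62}{59}$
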